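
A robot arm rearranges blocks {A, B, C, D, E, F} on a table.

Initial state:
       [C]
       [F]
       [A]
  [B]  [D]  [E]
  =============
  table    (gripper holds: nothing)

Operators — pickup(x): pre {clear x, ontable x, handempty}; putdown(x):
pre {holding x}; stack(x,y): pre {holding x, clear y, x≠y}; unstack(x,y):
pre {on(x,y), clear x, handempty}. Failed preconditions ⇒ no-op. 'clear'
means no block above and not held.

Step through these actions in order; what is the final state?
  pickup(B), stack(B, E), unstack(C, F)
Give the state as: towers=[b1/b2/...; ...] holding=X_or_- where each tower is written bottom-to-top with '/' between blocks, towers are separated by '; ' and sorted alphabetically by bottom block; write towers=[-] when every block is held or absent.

towers=[D/A/F; E/B] holding=C

step 1 (pickup(B)): towers=[D/A/F/C; E] holding=B
step 2 (stack(B, E)): towers=[D/A/F/C; E/B] holding=-
step 3 (unstack(C, F)): towers=[D/A/F; E/B] holding=C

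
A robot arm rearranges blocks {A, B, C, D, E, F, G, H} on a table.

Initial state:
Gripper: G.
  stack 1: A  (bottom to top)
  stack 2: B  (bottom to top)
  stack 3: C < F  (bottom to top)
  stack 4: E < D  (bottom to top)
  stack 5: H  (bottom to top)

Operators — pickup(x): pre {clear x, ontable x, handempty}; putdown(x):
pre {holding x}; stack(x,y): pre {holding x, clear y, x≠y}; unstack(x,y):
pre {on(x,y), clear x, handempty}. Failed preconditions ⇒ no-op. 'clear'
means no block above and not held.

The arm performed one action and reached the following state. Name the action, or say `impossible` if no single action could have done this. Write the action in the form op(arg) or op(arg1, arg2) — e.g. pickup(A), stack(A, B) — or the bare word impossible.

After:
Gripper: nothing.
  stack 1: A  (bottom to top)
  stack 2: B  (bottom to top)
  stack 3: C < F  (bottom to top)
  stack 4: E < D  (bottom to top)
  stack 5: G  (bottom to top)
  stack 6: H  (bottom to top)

target: towers=[A; B; C/F; E/D; G; H] holding=-
        putdown(G) → towers=[A; B; C/F; E/D; G; H] holding=-  ← match
       stack(G, A) → towers=[A/G; B; C/F; E/D; H] holding=-
       stack(G, H) → towers=[A; B; C/F; E/D; H/G] holding=-
       stack(G, B) → towers=[A; B/G; C/F; E/D; H] holding=-
       stack(G, F) → towers=[A; B; C/F/G; E/D; H] holding=-
       stack(G, D) → towers=[A; B; C/F; E/D/G; H] holding=-

putdown(G)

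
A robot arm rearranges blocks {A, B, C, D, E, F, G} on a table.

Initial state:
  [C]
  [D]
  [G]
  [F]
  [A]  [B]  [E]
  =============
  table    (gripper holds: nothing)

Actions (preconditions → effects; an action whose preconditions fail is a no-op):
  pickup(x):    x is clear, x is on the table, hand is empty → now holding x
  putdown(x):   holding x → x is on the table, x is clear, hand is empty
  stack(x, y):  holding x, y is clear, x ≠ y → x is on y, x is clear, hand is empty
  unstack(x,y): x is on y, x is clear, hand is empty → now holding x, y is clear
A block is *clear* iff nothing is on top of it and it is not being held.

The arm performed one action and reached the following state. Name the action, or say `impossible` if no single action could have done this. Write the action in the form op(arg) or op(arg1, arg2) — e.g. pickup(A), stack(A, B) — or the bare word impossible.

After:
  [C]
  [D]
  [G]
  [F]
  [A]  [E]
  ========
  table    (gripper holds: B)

pickup(B)

target: towers=[A/F/G/D/C; E] holding=B
         pickup(B) → towers=[A/F/G/D/C; E] holding=B  ← match
         pickup(E) → towers=[A/F/G/D/C; B] holding=E
     unstack(C, D) → towers=[A/F/G/D; B; E] holding=C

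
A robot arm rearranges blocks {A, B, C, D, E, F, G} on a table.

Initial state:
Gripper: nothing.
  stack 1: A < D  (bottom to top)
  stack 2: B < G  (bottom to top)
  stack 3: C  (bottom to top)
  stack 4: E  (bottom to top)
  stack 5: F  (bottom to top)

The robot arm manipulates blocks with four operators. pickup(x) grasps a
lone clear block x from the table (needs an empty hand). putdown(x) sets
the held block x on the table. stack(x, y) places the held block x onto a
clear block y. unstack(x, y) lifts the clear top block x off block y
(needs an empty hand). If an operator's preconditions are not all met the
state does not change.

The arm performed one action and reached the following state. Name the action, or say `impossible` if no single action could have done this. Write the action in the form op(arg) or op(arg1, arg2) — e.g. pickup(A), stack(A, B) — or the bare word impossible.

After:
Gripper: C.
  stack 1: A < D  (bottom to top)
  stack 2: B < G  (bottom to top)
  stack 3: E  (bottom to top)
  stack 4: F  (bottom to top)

target: towers=[A/D; B/G; E; F] holding=C
         pickup(F) → towers=[A/D; B/G; C; E] holding=F
     unstack(G, B) → towers=[A/D; B; C; E; F] holding=G
     unstack(D, A) → towers=[A; B/G; C; E; F] holding=D
         pickup(E) → towers=[A/D; B/G; C; F] holding=E
         pickup(C) → towers=[A/D; B/G; E; F] holding=C  ← match

pickup(C)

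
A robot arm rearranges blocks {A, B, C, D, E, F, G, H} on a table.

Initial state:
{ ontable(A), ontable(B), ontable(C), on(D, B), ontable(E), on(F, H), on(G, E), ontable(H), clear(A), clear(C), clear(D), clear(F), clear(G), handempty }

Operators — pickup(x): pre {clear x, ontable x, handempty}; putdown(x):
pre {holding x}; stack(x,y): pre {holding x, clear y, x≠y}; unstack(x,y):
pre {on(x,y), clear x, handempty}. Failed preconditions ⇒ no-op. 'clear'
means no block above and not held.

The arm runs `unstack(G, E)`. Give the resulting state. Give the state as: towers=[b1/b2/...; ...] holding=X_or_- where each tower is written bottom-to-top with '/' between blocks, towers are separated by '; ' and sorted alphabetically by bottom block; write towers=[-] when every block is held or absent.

before: towers=[A; B/D; C; E/G; H/F] holding=-
pre[unstack(G, E)]: on(G,E) ✓, clear(G) ✓, handempty ✓
all met → apply unstack(G, E)
after:  towers=[A; B/D; C; E; H/F] holding=G

towers=[A; B/D; C; E; H/F] holding=G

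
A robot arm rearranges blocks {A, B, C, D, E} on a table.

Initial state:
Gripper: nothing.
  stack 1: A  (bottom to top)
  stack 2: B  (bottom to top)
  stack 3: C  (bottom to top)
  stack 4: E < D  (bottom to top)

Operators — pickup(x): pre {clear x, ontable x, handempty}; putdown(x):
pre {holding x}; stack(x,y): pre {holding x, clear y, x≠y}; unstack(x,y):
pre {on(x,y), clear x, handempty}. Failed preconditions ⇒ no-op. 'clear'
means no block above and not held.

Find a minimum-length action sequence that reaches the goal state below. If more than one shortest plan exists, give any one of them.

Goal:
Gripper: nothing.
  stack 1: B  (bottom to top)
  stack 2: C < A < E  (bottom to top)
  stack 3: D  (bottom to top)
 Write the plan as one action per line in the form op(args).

step 1 (unstack(D, E)): towers=[A; B; C; E] holding=D
step 2 (putdown(D)): towers=[A; B; C; D; E] holding=-
step 3 (pickup(A)): towers=[B; C; D; E] holding=A
step 4 (stack(A, C)): towers=[B; C/A; D; E] holding=-
step 5 (pickup(E)): towers=[B; C/A; D] holding=E
step 6 (stack(E, A)): towers=[B; C/A/E; D] holding=-
goal check: towers=[B; C/A/E; D] holding=- — reached (length 6, optimal by BFS)

unstack(D, E)
putdown(D)
pickup(A)
stack(A, C)
pickup(E)
stack(E, A)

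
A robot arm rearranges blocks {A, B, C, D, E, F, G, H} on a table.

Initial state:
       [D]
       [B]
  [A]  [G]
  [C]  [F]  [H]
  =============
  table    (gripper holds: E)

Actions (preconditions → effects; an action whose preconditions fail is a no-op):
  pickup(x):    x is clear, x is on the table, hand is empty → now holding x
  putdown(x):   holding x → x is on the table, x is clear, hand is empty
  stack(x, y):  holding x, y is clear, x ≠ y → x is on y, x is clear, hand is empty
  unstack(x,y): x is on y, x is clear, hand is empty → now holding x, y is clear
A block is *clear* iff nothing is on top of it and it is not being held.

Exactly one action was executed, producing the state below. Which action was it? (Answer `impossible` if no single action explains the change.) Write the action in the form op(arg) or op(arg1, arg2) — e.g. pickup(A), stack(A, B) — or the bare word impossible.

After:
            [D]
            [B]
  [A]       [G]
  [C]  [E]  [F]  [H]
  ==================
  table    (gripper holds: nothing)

putdown(E)

target: towers=[C/A; E; F/G/B/D; H] holding=-
        putdown(E) → towers=[C/A; E; F/G/B/D; H] holding=-  ← match
       stack(E, A) → towers=[C/A/E; F/G/B/D; H] holding=-
       stack(E, H) → towers=[C/A; F/G/B/D; H/E] holding=-
       stack(E, D) → towers=[C/A; F/G/B/D/E; H] holding=-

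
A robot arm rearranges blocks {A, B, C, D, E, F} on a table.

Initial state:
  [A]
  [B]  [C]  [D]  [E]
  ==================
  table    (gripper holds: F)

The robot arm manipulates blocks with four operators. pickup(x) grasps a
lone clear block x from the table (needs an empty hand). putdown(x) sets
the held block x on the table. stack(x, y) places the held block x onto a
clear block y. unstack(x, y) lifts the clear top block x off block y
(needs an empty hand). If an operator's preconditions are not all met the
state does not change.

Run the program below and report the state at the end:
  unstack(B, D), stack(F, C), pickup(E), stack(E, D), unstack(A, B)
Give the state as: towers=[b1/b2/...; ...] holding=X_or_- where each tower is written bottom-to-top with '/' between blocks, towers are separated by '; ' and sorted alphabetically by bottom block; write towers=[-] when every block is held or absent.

towers=[B; C/F; D/E] holding=A

step 1 (unstack(B, D)) [no-op]: towers=[B/A; C; D; E] holding=F
step 2 (stack(F, C)): towers=[B/A; C/F; D; E] holding=-
step 3 (pickup(E)): towers=[B/A; C/F; D] holding=E
step 4 (stack(E, D)): towers=[B/A; C/F; D/E] holding=-
step 5 (unstack(A, B)): towers=[B; C/F; D/E] holding=A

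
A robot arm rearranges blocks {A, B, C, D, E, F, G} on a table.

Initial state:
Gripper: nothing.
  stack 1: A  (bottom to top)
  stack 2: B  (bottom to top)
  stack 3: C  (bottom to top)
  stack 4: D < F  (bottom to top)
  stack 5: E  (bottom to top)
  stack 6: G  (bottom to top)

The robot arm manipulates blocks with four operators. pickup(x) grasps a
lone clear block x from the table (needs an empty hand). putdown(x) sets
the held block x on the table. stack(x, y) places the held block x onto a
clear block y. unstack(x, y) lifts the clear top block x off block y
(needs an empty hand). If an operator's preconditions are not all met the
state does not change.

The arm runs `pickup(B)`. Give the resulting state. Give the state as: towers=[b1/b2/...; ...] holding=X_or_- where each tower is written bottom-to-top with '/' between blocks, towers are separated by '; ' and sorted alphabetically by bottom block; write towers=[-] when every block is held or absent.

towers=[A; C; D/F; E; G] holding=B

before: towers=[A; B; C; D/F; E; G] holding=-
pre[pickup(B)]: clear(B) ✓, ontable(B) ✓, handempty ✓
all met → apply pickup(B)
after:  towers=[A; C; D/F; E; G] holding=B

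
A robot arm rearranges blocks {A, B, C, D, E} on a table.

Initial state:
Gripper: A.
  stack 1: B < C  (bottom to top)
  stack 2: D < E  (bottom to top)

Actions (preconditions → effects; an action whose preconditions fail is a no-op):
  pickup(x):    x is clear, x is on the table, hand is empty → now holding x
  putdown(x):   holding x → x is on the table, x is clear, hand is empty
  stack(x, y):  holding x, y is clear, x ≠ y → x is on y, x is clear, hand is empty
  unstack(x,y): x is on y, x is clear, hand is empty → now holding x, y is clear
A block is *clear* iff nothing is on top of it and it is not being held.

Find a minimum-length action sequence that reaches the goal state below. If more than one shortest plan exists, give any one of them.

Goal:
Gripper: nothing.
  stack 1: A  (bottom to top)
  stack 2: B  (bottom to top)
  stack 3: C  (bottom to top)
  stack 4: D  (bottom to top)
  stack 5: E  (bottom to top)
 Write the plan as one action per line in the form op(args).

putdown(A)
unstack(E, D)
putdown(E)
unstack(C, B)
putdown(C)

step 1 (putdown(A)): towers=[A; B/C; D/E] holding=-
step 2 (unstack(E, D)): towers=[A; B/C; D] holding=E
step 3 (putdown(E)): towers=[A; B/C; D; E] holding=-
step 4 (unstack(C, B)): towers=[A; B; D; E] holding=C
step 5 (putdown(C)): towers=[A; B; C; D; E] holding=-
goal check: towers=[A; B; C; D; E] holding=- — reached (length 5, optimal by BFS)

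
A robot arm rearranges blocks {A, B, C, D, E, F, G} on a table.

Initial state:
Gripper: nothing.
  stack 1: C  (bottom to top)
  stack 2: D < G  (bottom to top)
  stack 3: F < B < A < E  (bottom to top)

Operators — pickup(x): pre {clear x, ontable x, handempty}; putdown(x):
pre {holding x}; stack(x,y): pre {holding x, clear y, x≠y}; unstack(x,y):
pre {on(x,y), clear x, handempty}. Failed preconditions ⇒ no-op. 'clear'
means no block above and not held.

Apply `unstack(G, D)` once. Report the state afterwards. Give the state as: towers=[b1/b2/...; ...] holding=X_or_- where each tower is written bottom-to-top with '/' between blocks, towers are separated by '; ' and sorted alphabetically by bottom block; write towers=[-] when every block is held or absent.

before: towers=[C; D/G; F/B/A/E] holding=-
pre[unstack(G, D)]: on(G,D) yes, clear(G) yes, handempty yes
all met → apply unstack(G, D)
after:  towers=[C; D; F/B/A/E] holding=G

towers=[C; D; F/B/A/E] holding=G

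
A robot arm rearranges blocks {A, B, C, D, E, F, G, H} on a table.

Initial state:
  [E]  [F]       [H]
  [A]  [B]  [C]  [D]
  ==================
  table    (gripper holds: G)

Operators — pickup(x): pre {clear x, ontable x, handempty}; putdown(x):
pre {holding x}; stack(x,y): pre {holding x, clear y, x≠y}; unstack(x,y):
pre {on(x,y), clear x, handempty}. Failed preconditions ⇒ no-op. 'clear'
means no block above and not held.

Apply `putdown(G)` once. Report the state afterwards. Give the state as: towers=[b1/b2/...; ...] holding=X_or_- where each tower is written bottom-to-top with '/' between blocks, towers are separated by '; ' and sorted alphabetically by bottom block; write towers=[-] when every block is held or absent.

towers=[A/E; B/F; C; D/H; G] holding=-

before: towers=[A/E; B/F; C; D/H] holding=G
pre[putdown(G)]: holding(G) yes
all met → apply putdown(G)
after:  towers=[A/E; B/F; C; D/H; G] holding=-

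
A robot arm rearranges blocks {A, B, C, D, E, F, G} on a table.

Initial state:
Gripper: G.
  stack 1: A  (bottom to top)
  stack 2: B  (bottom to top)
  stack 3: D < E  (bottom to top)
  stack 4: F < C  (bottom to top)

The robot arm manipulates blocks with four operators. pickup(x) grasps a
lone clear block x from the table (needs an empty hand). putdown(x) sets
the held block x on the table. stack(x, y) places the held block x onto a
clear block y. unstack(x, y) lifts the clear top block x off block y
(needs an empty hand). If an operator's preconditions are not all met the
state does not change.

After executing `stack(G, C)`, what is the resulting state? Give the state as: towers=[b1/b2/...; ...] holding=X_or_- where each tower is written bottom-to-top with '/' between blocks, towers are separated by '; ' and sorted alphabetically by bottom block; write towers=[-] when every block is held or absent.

towers=[A; B; D/E; F/C/G] holding=-

before: towers=[A; B; D/E; F/C] holding=G
pre[stack(G, C)]: holding(G) ✓, clear(C) ✓, G≠C ✓
all met → apply stack(G, C)
after:  towers=[A; B; D/E; F/C/G] holding=-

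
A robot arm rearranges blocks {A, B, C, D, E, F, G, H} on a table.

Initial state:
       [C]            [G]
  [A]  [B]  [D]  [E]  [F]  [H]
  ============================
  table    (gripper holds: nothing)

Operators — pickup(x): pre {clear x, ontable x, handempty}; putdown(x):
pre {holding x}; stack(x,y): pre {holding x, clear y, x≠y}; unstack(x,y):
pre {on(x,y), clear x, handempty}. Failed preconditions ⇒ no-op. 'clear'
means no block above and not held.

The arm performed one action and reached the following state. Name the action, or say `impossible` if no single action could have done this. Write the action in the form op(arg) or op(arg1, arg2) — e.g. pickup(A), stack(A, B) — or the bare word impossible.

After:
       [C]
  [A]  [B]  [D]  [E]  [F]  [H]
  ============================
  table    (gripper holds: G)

unstack(G, F)

target: towers=[A; B/C; D; E; F; H] holding=G
     unstack(G, F) → towers=[A; B/C; D; E; F; H] holding=G  ← match
         pickup(A) → towers=[B/C; D; E; F/G; H] holding=A
         pickup(E) → towers=[A; B/C; D; F/G; H] holding=E
         pickup(H) → towers=[A; B/C; D; E; F/G] holding=H
         pickup(D) → towers=[A; B/C; E; F/G; H] holding=D
     unstack(C, B) → towers=[A; B; D; E; F/G; H] holding=C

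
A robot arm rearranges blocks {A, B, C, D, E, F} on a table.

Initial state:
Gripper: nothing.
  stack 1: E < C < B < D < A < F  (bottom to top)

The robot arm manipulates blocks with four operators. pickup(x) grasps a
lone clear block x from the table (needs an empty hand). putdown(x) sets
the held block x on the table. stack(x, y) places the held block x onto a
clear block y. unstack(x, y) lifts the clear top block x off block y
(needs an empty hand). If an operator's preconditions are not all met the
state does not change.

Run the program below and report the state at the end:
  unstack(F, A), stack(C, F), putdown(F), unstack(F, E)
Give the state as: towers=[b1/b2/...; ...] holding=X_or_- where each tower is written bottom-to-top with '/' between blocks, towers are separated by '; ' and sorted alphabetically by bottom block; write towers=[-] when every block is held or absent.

step 1 (unstack(F, A)): towers=[E/C/B/D/A] holding=F
step 2 (stack(C, F)) [no-op]: towers=[E/C/B/D/A] holding=F
step 3 (putdown(F)): towers=[E/C/B/D/A; F] holding=-
step 4 (unstack(F, E)) [no-op]: towers=[E/C/B/D/A; F] holding=-

towers=[E/C/B/D/A; F] holding=-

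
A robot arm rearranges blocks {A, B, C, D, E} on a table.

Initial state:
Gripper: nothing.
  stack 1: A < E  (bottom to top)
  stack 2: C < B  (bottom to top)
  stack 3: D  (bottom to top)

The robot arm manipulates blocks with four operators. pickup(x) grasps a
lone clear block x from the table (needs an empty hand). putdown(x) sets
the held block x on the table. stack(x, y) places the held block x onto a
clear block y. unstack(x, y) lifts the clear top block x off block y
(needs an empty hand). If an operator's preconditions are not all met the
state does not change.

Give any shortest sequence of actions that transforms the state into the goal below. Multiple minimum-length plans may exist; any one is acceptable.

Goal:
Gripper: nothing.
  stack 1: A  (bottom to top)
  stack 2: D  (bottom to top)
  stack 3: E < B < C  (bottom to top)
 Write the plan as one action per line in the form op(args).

step 1 (unstack(E, A)): towers=[A; C/B; D] holding=E
step 2 (putdown(E)): towers=[A; C/B; D; E] holding=-
step 3 (unstack(B, C)): towers=[A; C; D; E] holding=B
step 4 (stack(B, E)): towers=[A; C; D; E/B] holding=-
step 5 (pickup(C)): towers=[A; D; E/B] holding=C
step 6 (stack(C, B)): towers=[A; D; E/B/C] holding=-
goal check: towers=[A; D; E/B/C] holding=- — reached (length 6, optimal by BFS)

unstack(E, A)
putdown(E)
unstack(B, C)
stack(B, E)
pickup(C)
stack(C, B)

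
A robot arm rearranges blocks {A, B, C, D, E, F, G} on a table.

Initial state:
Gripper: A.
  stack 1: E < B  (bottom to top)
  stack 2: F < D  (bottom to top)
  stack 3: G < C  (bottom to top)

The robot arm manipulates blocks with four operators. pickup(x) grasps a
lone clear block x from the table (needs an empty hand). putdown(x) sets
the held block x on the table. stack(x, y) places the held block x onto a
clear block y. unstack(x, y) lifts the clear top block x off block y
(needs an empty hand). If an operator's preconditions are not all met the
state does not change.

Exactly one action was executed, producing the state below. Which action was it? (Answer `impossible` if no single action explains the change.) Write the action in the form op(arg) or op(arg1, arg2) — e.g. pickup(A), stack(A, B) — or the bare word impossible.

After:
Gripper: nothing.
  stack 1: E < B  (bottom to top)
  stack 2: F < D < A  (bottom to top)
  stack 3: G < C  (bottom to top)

target: towers=[E/B; F/D/A; G/C] holding=-
        putdown(A) → towers=[A; E/B; F/D; G/C] holding=-
       stack(A, B) → towers=[E/B/A; F/D; G/C] holding=-
       stack(A, D) → towers=[E/B; F/D/A; G/C] holding=-  ← match
       stack(A, C) → towers=[E/B; F/D; G/C/A] holding=-

stack(A, D)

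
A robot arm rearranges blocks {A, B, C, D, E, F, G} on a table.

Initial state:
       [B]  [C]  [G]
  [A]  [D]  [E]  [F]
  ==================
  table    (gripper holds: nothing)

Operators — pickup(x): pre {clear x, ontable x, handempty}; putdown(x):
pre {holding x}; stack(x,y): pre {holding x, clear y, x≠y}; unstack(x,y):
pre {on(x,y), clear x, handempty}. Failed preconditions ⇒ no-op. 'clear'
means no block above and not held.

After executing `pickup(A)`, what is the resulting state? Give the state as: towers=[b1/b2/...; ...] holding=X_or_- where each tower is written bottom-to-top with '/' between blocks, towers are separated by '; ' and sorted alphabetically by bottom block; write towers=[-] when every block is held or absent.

before: towers=[A; D/B; E/C; F/G] holding=-
pre[pickup(A)]: clear(A) ok, ontable(A) ok, handempty ok
all met → apply pickup(A)
after:  towers=[D/B; E/C; F/G] holding=A

towers=[D/B; E/C; F/G] holding=A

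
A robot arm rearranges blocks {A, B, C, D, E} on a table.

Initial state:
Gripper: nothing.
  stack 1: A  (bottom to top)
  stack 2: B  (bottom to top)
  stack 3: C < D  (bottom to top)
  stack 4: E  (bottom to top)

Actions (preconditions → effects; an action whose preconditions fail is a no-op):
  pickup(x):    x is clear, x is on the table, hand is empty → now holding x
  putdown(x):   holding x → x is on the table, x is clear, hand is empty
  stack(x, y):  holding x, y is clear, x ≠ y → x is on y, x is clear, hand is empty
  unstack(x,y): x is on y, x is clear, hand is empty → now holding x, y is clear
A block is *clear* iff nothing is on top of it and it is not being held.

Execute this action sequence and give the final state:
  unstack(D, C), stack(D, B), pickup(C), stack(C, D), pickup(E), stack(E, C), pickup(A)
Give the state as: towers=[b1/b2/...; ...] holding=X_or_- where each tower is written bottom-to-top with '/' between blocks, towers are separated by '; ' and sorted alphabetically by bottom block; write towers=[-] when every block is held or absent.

towers=[B/D/C/E] holding=A

step 1 (unstack(D, C)): towers=[A; B; C; E] holding=D
step 2 (stack(D, B)): towers=[A; B/D; C; E] holding=-
step 3 (pickup(C)): towers=[A; B/D; E] holding=C
step 4 (stack(C, D)): towers=[A; B/D/C; E] holding=-
step 5 (pickup(E)): towers=[A; B/D/C] holding=E
step 6 (stack(E, C)): towers=[A; B/D/C/E] holding=-
step 7 (pickup(A)): towers=[B/D/C/E] holding=A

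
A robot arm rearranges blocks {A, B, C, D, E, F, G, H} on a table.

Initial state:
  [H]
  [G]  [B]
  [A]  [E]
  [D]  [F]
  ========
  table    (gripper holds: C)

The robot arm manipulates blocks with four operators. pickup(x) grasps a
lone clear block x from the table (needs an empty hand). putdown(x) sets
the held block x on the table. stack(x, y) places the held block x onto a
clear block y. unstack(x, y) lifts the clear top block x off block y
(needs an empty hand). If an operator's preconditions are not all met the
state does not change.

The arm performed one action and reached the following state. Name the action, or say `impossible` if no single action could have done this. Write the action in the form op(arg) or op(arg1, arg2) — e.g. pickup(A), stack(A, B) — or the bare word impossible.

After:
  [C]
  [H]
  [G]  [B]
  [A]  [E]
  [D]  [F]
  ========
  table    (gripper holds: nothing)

stack(C, H)

target: towers=[D/A/G/H/C; F/E/B] holding=-
        putdown(C) → towers=[C; D/A/G/H; F/E/B] holding=-
       stack(C, H) → towers=[D/A/G/H/C; F/E/B] holding=-  ← match
       stack(C, B) → towers=[D/A/G/H; F/E/B/C] holding=-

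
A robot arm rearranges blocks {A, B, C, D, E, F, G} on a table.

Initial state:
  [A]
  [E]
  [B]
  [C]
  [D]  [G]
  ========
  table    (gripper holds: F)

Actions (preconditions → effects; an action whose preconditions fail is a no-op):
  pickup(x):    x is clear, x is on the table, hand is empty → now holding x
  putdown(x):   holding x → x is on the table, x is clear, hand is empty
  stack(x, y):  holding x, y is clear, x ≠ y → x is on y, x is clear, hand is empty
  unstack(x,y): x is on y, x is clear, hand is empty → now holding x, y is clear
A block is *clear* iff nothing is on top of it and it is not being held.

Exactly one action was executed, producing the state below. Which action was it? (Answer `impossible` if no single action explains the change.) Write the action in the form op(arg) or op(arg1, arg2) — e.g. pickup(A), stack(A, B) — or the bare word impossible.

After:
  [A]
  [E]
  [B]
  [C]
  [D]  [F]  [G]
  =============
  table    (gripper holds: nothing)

target: towers=[D/C/B/E/A; F; G] holding=-
        putdown(F) → towers=[D/C/B/E/A; F; G] holding=-  ← match
       stack(F, G) → towers=[D/C/B/E/A; G/F] holding=-
       stack(F, A) → towers=[D/C/B/E/A/F; G] holding=-

putdown(F)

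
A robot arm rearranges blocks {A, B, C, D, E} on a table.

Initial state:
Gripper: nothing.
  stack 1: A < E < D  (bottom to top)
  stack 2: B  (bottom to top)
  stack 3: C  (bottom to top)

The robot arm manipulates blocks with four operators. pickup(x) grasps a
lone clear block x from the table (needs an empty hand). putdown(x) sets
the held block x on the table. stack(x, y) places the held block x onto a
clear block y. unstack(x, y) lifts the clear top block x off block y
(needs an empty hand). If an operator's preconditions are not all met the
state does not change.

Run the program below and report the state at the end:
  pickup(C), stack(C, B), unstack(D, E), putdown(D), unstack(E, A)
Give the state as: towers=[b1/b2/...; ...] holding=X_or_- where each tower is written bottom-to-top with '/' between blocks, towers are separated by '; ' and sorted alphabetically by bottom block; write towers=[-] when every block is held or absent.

towers=[A; B/C; D] holding=E

step 1 (pickup(C)): towers=[A/E/D; B] holding=C
step 2 (stack(C, B)): towers=[A/E/D; B/C] holding=-
step 3 (unstack(D, E)): towers=[A/E; B/C] holding=D
step 4 (putdown(D)): towers=[A/E; B/C; D] holding=-
step 5 (unstack(E, A)): towers=[A; B/C; D] holding=E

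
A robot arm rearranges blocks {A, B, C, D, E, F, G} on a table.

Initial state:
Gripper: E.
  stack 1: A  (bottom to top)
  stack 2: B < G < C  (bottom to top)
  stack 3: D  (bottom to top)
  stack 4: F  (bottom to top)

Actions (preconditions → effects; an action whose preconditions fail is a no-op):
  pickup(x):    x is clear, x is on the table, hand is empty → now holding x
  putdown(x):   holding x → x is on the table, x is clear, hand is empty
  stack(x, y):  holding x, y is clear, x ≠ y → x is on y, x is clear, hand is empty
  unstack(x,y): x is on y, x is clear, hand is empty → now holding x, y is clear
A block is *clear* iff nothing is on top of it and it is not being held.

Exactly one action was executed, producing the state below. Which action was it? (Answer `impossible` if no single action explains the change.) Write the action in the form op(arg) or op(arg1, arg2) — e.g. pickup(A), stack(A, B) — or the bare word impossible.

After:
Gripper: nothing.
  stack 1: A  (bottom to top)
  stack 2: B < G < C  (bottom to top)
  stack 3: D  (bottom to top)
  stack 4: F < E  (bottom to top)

target: towers=[A; B/G/C; D; F/E] holding=-
        putdown(E) → towers=[A; B/G/C; D; E; F] holding=-
       stack(E, F) → towers=[A; B/G/C; D; F/E] holding=-  ← match
       stack(E, D) → towers=[A; B/G/C; D/E; F] holding=-
       stack(E, A) → towers=[A/E; B/G/C; D; F] holding=-
       stack(E, C) → towers=[A; B/G/C/E; D; F] holding=-

stack(E, F)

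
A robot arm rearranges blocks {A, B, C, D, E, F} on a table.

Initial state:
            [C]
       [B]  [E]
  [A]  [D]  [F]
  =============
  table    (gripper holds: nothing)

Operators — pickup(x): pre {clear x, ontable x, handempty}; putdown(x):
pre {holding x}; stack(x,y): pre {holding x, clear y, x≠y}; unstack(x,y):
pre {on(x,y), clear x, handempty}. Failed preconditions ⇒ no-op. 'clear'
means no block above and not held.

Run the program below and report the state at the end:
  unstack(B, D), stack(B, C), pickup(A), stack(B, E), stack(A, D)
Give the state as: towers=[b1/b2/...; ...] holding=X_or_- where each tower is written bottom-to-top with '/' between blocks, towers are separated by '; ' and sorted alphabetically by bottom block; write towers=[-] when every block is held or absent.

step 1 (unstack(B, D)): towers=[A; D; F/E/C] holding=B
step 2 (stack(B, C)): towers=[A; D; F/E/C/B] holding=-
step 3 (pickup(A)): towers=[D; F/E/C/B] holding=A
step 4 (stack(B, E)) [no-op]: towers=[D; F/E/C/B] holding=A
step 5 (stack(A, D)): towers=[D/A; F/E/C/B] holding=-

towers=[D/A; F/E/C/B] holding=-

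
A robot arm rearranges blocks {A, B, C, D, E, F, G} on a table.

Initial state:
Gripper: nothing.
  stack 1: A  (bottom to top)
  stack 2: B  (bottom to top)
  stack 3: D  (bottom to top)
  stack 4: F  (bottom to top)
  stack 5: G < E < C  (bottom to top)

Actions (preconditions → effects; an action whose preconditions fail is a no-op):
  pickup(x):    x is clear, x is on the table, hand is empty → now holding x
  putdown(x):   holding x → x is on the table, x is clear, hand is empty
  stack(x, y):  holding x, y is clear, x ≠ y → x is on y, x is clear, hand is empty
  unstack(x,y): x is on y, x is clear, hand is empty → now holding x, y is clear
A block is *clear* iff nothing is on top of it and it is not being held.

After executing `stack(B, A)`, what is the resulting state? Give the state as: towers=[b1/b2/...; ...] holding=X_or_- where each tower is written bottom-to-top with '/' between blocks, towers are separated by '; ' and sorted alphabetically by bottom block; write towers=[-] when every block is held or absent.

before: towers=[A; B; D; F; G/E/C] holding=-
pre[stack(B, A)]: holding(B) no, clear(A) yes, B≠A yes
holding(B) unmet → stack(B, A) is a no-op
after:  towers=[A; B; D; F; G/E/C] holding=-

towers=[A; B; D; F; G/E/C] holding=-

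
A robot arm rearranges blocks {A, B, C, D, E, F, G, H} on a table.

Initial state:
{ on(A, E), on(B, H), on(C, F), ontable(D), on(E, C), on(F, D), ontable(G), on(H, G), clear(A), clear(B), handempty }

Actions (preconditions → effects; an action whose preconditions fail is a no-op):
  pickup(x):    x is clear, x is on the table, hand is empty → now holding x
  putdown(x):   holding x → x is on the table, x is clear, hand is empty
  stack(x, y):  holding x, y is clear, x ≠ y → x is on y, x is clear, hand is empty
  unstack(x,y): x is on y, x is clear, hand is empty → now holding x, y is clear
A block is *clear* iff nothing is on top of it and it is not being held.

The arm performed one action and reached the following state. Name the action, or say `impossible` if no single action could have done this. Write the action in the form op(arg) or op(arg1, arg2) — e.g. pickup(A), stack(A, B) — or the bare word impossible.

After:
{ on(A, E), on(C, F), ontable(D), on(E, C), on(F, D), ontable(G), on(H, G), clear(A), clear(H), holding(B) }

target: towers=[D/F/C/E/A; G/H] holding=B
     unstack(A, E) → towers=[D/F/C/E; G/H/B] holding=A
     unstack(B, H) → towers=[D/F/C/E/A; G/H] holding=B  ← match

unstack(B, H)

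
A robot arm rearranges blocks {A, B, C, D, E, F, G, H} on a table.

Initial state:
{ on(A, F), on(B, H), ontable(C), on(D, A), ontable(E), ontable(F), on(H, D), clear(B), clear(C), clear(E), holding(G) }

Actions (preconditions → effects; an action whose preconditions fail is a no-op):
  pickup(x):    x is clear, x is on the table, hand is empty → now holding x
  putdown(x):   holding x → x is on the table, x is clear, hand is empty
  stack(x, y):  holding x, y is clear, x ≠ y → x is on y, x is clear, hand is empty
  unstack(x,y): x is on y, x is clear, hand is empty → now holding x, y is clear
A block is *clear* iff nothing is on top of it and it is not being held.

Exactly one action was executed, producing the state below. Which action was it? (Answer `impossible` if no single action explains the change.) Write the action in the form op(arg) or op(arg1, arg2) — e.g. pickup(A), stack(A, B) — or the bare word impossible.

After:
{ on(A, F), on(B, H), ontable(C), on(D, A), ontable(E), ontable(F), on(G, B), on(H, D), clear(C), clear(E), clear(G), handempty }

stack(G, B)

target: towers=[C; E; F/A/D/H/B/G] holding=-
        putdown(G) → towers=[C; E; F/A/D/H/B; G] holding=-
       stack(G, E) → towers=[C; E/G; F/A/D/H/B] holding=-
       stack(G, B) → towers=[C; E; F/A/D/H/B/G] holding=-  ← match
       stack(G, C) → towers=[C/G; E; F/A/D/H/B] holding=-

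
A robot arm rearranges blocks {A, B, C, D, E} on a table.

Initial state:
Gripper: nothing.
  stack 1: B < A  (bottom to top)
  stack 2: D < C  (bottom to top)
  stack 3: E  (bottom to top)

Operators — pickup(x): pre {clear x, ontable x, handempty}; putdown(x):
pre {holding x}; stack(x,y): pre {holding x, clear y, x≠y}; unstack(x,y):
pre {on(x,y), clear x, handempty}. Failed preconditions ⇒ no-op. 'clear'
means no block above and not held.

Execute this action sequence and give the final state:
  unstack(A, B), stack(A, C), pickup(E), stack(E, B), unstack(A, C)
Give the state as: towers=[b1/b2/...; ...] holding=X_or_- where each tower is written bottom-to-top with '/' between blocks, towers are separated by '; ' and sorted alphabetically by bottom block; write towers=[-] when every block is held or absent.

towers=[B/E; D/C] holding=A

step 1 (unstack(A, B)): towers=[B; D/C; E] holding=A
step 2 (stack(A, C)): towers=[B; D/C/A; E] holding=-
step 3 (pickup(E)): towers=[B; D/C/A] holding=E
step 4 (stack(E, B)): towers=[B/E; D/C/A] holding=-
step 5 (unstack(A, C)): towers=[B/E; D/C] holding=A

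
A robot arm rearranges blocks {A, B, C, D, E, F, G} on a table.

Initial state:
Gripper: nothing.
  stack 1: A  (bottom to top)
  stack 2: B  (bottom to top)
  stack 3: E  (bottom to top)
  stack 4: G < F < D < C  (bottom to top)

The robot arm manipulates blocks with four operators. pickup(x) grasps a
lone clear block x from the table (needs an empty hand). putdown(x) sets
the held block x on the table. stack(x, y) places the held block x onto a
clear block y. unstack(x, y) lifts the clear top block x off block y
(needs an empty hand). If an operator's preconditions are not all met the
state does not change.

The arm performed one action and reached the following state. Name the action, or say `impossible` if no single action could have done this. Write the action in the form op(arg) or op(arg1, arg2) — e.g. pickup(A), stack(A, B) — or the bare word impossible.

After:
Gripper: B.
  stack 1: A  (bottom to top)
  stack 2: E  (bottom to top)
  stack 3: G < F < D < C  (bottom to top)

target: towers=[A; E; G/F/D/C] holding=B
         pickup(B) → towers=[A; E; G/F/D/C] holding=B  ← match
         pickup(A) → towers=[B; E; G/F/D/C] holding=A
         pickup(E) → towers=[A; B; G/F/D/C] holding=E
     unstack(C, D) → towers=[A; B; E; G/F/D] holding=C

pickup(B)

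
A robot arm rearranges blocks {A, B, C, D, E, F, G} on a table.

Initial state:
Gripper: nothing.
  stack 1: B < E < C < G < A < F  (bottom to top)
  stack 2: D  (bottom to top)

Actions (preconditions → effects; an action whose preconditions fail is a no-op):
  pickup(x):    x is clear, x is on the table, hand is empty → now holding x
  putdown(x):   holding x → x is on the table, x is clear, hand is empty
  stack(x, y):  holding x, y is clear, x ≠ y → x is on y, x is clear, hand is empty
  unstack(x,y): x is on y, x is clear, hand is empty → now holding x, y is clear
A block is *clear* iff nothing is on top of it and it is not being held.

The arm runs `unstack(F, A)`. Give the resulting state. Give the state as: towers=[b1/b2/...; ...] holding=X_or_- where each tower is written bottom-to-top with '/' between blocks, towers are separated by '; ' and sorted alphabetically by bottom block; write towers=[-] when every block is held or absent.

towers=[B/E/C/G/A; D] holding=F

before: towers=[B/E/C/G/A/F; D] holding=-
pre[unstack(F, A)]: on(F,A) yes, clear(F) yes, handempty yes
all met → apply unstack(F, A)
after:  towers=[B/E/C/G/A; D] holding=F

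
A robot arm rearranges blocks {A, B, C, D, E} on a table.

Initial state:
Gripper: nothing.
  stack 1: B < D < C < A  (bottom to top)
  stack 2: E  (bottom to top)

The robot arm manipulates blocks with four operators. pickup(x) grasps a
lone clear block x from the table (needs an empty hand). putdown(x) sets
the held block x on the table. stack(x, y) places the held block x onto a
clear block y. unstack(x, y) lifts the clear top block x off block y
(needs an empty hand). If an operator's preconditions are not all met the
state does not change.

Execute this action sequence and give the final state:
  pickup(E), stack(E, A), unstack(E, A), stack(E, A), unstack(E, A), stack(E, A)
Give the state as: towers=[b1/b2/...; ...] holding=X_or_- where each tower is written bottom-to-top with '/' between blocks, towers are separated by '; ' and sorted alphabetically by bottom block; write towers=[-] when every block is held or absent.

towers=[B/D/C/A/E] holding=-

step 1 (pickup(E)): towers=[B/D/C/A] holding=E
step 2 (stack(E, A)): towers=[B/D/C/A/E] holding=-
step 3 (unstack(E, A)): towers=[B/D/C/A] holding=E
step 4 (stack(E, A)): towers=[B/D/C/A/E] holding=-
step 5 (unstack(E, A)): towers=[B/D/C/A] holding=E
step 6 (stack(E, A)): towers=[B/D/C/A/E] holding=-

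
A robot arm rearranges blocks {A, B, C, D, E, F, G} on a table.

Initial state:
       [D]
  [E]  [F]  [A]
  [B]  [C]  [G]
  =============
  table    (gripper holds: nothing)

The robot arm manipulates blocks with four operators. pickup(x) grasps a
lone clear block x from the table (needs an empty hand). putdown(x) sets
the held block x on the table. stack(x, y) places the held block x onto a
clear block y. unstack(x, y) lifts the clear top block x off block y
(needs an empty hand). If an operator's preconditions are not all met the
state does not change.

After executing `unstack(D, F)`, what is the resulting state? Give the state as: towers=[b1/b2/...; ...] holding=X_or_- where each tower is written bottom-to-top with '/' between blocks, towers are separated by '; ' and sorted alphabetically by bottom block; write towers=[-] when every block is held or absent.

before: towers=[B/E; C/F/D; G/A] holding=-
pre[unstack(D, F)]: on(D,F) ✓, clear(D) ✓, handempty ✓
all met → apply unstack(D, F)
after:  towers=[B/E; C/F; G/A] holding=D

towers=[B/E; C/F; G/A] holding=D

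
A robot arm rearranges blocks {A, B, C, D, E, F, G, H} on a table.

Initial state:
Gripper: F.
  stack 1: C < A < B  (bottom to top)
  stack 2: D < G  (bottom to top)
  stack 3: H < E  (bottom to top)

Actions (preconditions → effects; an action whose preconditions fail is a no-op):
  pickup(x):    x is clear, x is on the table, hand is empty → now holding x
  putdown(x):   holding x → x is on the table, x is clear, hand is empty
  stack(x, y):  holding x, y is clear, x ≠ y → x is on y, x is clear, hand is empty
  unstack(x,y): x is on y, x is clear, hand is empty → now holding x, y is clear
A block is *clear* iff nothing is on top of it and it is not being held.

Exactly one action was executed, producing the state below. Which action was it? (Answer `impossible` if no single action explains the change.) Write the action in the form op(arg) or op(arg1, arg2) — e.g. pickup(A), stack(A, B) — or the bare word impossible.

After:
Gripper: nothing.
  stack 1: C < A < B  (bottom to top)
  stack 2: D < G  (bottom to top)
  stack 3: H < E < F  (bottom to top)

target: towers=[C/A/B; D/G; H/E/F] holding=-
        putdown(F) → towers=[C/A/B; D/G; F; H/E] holding=-
       stack(F, G) → towers=[C/A/B; D/G/F; H/E] holding=-
       stack(F, E) → towers=[C/A/B; D/G; H/E/F] holding=-  ← match
       stack(F, B) → towers=[C/A/B/F; D/G; H/E] holding=-

stack(F, E)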